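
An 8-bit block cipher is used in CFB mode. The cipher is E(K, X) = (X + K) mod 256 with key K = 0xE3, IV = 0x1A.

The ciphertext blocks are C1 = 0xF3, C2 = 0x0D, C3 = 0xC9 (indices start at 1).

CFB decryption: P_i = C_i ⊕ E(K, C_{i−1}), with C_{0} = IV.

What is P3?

P3: E(K, 0x0D) = 0xF0; 0xC9 ⊕ 0xF0 = 0x39.

P3 = 0x39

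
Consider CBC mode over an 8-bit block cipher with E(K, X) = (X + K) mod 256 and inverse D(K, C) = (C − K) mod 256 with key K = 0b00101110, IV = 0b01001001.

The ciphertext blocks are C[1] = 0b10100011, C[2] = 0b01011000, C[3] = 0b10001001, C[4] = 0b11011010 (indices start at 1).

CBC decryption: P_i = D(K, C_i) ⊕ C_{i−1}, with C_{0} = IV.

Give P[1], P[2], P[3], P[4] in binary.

P[1] = 0b00111100, P[2] = 0b10001001, P[3] = 0b00000011, P[4] = 0b00100101

P[1]: D(K, 0b10100011) = 0b01110101; 0b01110101 ⊕ 0b01001001 = 0b00111100.
P[2]: D(K, 0b01011000) = 0b00101010; 0b00101010 ⊕ 0b10100011 = 0b10001001.
P[3]: D(K, 0b10001001) = 0b01011011; 0b01011011 ⊕ 0b01011000 = 0b00000011.
P[4]: D(K, 0b11011010) = 0b10101100; 0b10101100 ⊕ 0b10001001 = 0b00100101.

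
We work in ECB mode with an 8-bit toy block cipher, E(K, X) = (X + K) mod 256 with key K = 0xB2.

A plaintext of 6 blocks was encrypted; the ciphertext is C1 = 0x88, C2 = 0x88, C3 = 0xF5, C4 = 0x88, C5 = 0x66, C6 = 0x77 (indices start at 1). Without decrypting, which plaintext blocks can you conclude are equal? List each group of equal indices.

P1 = P2 = P4

ECB encrypts each block independently with the same key, so equal ciphertext blocks imply equal plaintext blocks.
C1 = C2 = C4 = 0x88, so P1 = P2 = P4.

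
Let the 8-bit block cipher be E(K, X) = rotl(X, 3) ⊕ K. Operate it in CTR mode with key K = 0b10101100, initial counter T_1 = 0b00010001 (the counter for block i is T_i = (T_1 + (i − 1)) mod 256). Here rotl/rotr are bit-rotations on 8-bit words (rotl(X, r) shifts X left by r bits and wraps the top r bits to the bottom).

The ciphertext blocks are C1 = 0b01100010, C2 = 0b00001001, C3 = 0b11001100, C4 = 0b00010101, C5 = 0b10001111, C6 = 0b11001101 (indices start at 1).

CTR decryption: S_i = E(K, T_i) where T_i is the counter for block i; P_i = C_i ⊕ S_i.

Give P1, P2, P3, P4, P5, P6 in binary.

P1: T = 0b00010001, S = E(K, T) = 0b00100100; 0b01100010 ⊕ 0b00100100 = 0b01000110.
P2: T = 0b00010010, S = E(K, T) = 0b00111100; 0b00001001 ⊕ 0b00111100 = 0b00110101.
P3: T = 0b00010011, S = E(K, T) = 0b00110100; 0b11001100 ⊕ 0b00110100 = 0b11111000.
P4: T = 0b00010100, S = E(K, T) = 0b00001100; 0b00010101 ⊕ 0b00001100 = 0b00011001.
P5: T = 0b00010101, S = E(K, T) = 0b00000100; 0b10001111 ⊕ 0b00000100 = 0b10001011.
P6: T = 0b00010110, S = E(K, T) = 0b00011100; 0b11001101 ⊕ 0b00011100 = 0b11010001.

P1 = 0b01000110, P2 = 0b00110101, P3 = 0b11111000, P4 = 0b00011001, P5 = 0b10001011, P6 = 0b11010001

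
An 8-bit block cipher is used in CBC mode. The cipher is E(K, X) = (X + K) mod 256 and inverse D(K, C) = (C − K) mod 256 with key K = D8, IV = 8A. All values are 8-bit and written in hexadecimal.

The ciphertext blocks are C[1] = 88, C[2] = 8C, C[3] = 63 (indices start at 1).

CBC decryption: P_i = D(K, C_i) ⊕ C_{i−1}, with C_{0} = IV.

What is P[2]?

P[2]: D(K, 8C) = B4; B4 ⊕ 88 = 3C.

P[2] = 3C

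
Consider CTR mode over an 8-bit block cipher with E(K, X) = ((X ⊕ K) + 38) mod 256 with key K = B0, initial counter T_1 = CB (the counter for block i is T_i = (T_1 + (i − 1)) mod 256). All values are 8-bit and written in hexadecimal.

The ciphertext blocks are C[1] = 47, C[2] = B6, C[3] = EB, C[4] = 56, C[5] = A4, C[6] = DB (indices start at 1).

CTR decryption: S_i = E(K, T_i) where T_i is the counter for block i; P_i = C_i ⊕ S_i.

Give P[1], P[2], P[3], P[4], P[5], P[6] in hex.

P[1] = F4, P[2] = 02, P[3] = 5E, P[4] = E0, P[5] = 13, P[6] = 43

P[1]: T = CB, S = E(K, T) = B3; 47 ⊕ B3 = F4.
P[2]: T = CC, S = E(K, T) = B4; B6 ⊕ B4 = 02.
P[3]: T = CD, S = E(K, T) = B5; EB ⊕ B5 = 5E.
P[4]: T = CE, S = E(K, T) = B6; 56 ⊕ B6 = E0.
P[5]: T = CF, S = E(K, T) = B7; A4 ⊕ B7 = 13.
P[6]: T = D0, S = E(K, T) = 98; DB ⊕ 98 = 43.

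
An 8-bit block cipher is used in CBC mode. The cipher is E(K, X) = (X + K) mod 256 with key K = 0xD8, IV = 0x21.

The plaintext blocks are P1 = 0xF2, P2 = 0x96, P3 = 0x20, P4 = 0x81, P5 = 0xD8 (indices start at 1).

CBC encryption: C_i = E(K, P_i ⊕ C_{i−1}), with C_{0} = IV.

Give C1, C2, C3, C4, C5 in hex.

C1 = 0xAB, C2 = 0x15, C3 = 0x0D, C4 = 0x64, C5 = 0x94

C1: P1 ⊕ 0x21 = 0xD3; E(K, 0xD3) = 0xAB.
C2: P2 ⊕ 0xAB = 0x3D; E(K, 0x3D) = 0x15.
C3: P3 ⊕ 0x15 = 0x35; E(K, 0x35) = 0x0D.
C4: P4 ⊕ 0x0D = 0x8C; E(K, 0x8C) = 0x64.
C5: P5 ⊕ 0x64 = 0xBC; E(K, 0xBC) = 0x94.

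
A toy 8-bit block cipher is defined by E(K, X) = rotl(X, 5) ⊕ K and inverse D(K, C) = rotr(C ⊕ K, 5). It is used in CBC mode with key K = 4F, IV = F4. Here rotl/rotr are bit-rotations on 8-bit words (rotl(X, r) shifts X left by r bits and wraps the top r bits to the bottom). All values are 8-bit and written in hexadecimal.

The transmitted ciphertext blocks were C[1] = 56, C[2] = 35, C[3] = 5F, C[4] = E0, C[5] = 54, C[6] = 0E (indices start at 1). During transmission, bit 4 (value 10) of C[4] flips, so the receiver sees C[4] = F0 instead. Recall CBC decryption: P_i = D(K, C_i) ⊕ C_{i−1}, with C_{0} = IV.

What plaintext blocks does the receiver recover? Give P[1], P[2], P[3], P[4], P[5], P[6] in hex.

Only C[4] changed, to F0. In CBC, a change in C_i garbles P_i and flips the same bit in P_{i+1}. Decrypting the received ciphertext:
P[1]: D(K, 56) = C8; C8 ⊕ F4 = 3C.
P[2]: D(K, 35) = D3; D3 ⊕ 56 = 85.
P[3]: D(K, 5F) = 80; 80 ⊕ 35 = B5.
P[4]: D(K, F0) = FD; FD ⊕ 5F = A2.
P[5]: D(K, 54) = D8; D8 ⊕ F0 = 28.
P[6]: D(K, 0E) = 0A; 0A ⊕ 54 = 5E.
Blocks that differ from the original plaintext: P[4], P[5].

P[1] = 3C, P[2] = 85, P[3] = B5, P[4] = A2, P[5] = 28, P[6] = 5E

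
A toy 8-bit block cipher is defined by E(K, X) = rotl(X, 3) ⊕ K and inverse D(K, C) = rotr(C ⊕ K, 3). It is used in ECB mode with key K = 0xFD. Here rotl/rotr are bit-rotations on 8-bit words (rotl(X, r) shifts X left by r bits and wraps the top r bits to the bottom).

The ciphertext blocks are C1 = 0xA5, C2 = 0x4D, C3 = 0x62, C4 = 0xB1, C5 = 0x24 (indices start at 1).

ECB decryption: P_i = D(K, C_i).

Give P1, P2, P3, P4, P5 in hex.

P1 = 0x0B, P2 = 0x16, P3 = 0xF3, P4 = 0x89, P5 = 0x3B

P1: D(K, 0xA5) = 0x0B.
P2: D(K, 0x4D) = 0x16.
P3: D(K, 0x62) = 0xF3.
P4: D(K, 0xB1) = 0x89.
P5: D(K, 0x24) = 0x3B.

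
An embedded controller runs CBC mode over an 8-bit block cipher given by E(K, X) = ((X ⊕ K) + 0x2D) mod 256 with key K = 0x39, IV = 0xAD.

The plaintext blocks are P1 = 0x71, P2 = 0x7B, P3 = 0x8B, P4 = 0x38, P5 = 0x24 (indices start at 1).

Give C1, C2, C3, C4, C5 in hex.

C1 = 0x12, C2 = 0x7D, C3 = 0xFC, C4 = 0x2A, C5 = 0x64

CBC encryption: C_i = E(K, P_i ⊕ C_{i−1}), with C_{0} = IV.
C1: P1 ⊕ 0xAD = 0xDC; E(K, 0xDC) = 0x12.
C2: P2 ⊕ 0x12 = 0x69; E(K, 0x69) = 0x7D.
C3: P3 ⊕ 0x7D = 0xF6; E(K, 0xF6) = 0xFC.
C4: P4 ⊕ 0xFC = 0xC4; E(K, 0xC4) = 0x2A.
C5: P5 ⊕ 0x2A = 0x0E; E(K, 0x0E) = 0x64.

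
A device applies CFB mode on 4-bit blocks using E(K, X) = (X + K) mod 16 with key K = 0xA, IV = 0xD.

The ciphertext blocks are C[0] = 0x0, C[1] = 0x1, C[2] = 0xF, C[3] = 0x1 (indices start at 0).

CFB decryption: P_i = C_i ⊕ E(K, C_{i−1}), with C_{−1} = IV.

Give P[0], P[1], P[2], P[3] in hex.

P[0] = 0x7, P[1] = 0xB, P[2] = 0x4, P[3] = 0x8

P[0]: E(K, 0xD) = 0x7; 0x0 ⊕ 0x7 = 0x7.
P[1]: E(K, 0x0) = 0xA; 0x1 ⊕ 0xA = 0xB.
P[2]: E(K, 0x1) = 0xB; 0xF ⊕ 0xB = 0x4.
P[3]: E(K, 0xF) = 0x9; 0x1 ⊕ 0x9 = 0x8.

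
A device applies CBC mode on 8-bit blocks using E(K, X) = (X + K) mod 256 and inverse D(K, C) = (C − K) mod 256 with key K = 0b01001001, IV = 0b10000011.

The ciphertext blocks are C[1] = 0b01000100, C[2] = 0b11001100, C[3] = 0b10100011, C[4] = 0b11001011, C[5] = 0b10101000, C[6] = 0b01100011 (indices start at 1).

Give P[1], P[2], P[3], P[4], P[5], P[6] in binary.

P[1] = 0b01111000, P[2] = 0b11000111, P[3] = 0b10010110, P[4] = 0b00100001, P[5] = 0b10010100, P[6] = 0b10110010

CBC decryption: P_i = D(K, C_i) ⊕ C_{i−1}, with C_{0} = IV.
P[1]: D(K, 0b01000100) = 0b11111011; 0b11111011 ⊕ 0b10000011 = 0b01111000.
P[2]: D(K, 0b11001100) = 0b10000011; 0b10000011 ⊕ 0b01000100 = 0b11000111.
P[3]: D(K, 0b10100011) = 0b01011010; 0b01011010 ⊕ 0b11001100 = 0b10010110.
P[4]: D(K, 0b11001011) = 0b10000010; 0b10000010 ⊕ 0b10100011 = 0b00100001.
P[5]: D(K, 0b10101000) = 0b01011111; 0b01011111 ⊕ 0b11001011 = 0b10010100.
P[6]: D(K, 0b01100011) = 0b00011010; 0b00011010 ⊕ 0b10101000 = 0b10110010.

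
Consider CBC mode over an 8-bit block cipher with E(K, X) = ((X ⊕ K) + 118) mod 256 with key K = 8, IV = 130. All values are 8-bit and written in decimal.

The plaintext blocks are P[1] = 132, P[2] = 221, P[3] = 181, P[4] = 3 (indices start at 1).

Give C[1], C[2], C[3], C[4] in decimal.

C[1] = 132, C[2] = 199, C[3] = 240, C[4] = 113

CBC encryption: C_i = E(K, P_i ⊕ C_{i−1}), with C_{0} = IV.
C[1]: P[1] ⊕ 130 = 6; E(K, 6) = 132.
C[2]: P[2] ⊕ 132 = 89; E(K, 89) = 199.
C[3]: P[3] ⊕ 199 = 114; E(K, 114) = 240.
C[4]: P[4] ⊕ 240 = 243; E(K, 243) = 113.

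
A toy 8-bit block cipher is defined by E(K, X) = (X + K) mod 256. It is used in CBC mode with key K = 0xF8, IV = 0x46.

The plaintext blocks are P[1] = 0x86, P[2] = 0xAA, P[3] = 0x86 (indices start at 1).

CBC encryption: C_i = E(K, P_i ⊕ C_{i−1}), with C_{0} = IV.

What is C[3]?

C[3] = 0x84

C[1]: P[1] ⊕ 0x46 = 0xC0; E(K, 0xC0) = 0xB8.
C[2]: P[2] ⊕ 0xB8 = 0x12; E(K, 0x12) = 0x0A.
C[3]: P[3] ⊕ 0x0A = 0x8C; E(K, 0x8C) = 0x84.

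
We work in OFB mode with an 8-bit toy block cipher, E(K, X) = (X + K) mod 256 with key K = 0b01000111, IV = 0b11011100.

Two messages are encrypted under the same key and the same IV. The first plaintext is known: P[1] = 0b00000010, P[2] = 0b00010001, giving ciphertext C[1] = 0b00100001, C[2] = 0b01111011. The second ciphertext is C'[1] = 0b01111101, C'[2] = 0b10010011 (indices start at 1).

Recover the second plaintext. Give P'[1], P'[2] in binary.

P'[1] = 0b01011110, P'[2] = 0b11111001

In OFB with a reused IV, both messages share the same keystream S_i, so C_i ⊕ C'_i = P_i ⊕ P'_i and thus P'_i = P_i ⊕ C_i ⊕ C'_i.
P'[1]: 0b00000010 ⊕ 0b00100001 ⊕ 0b01111101 = 0b01011110.
P'[2]: 0b00010001 ⊕ 0b01111011 ⊕ 0b10010011 = 0b11111001.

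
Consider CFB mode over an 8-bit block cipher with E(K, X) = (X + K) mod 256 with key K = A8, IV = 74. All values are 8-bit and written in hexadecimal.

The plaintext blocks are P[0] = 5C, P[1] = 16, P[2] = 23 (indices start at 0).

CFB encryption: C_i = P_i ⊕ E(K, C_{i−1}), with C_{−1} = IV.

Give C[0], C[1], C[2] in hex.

C[0]: E(K, 74) = 1C; 5C ⊕ 1C = 40.
C[1]: E(K, 40) = E8; 16 ⊕ E8 = FE.
C[2]: E(K, FE) = A6; 23 ⊕ A6 = 85.

C[0] = 40, C[1] = FE, C[2] = 85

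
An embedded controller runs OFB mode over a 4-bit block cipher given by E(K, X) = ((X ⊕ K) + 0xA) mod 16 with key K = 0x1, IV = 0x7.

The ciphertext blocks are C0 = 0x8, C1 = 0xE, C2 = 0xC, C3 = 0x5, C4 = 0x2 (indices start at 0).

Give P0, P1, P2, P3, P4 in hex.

OFB decryption: S_i = E(K, S_{i−1}) with S_{−1} = IV; P_i = C_i ⊕ S_i.
P0: S = E(K, 0x7) = 0x0; 0x8 ⊕ 0x0 = 0x8.
P1: S = E(K, 0x0) = 0xB; 0xE ⊕ 0xB = 0x5.
P2: S = E(K, 0xB) = 0x4; 0xC ⊕ 0x4 = 0x8.
P3: S = E(K, 0x4) = 0xF; 0x5 ⊕ 0xF = 0xA.
P4: S = E(K, 0xF) = 0x8; 0x2 ⊕ 0x8 = 0xA.

P0 = 0x8, P1 = 0x5, P2 = 0x8, P3 = 0xA, P4 = 0xA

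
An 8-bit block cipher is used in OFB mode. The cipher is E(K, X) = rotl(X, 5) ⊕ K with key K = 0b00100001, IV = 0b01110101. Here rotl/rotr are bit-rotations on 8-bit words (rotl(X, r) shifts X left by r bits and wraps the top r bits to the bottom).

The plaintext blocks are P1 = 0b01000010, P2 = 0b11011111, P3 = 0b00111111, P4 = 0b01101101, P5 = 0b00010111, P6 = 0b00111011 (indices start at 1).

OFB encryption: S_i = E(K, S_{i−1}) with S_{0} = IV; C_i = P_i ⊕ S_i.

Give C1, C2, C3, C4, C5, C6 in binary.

C1: S = E(K, 0b01110101) = 0b10001111; 0b01000010 ⊕ 0b10001111 = 0b11001101.
C2: S = E(K, 0b10001111) = 0b11010000; 0b11011111 ⊕ 0b11010000 = 0b00001111.
C3: S = E(K, 0b11010000) = 0b00111011; 0b00111111 ⊕ 0b00111011 = 0b00000100.
C4: S = E(K, 0b00111011) = 0b01000110; 0b01101101 ⊕ 0b01000110 = 0b00101011.
C5: S = E(K, 0b01000110) = 0b11101001; 0b00010111 ⊕ 0b11101001 = 0b11111110.
C6: S = E(K, 0b11101001) = 0b00011100; 0b00111011 ⊕ 0b00011100 = 0b00100111.

C1 = 0b11001101, C2 = 0b00001111, C3 = 0b00000100, C4 = 0b00101011, C5 = 0b11111110, C6 = 0b00100111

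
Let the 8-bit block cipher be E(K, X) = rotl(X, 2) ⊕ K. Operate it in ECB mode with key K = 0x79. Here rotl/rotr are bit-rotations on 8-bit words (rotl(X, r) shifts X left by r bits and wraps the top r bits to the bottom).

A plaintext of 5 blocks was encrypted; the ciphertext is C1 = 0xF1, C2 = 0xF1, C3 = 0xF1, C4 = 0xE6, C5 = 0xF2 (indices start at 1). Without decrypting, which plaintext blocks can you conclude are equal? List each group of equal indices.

ECB encrypts each block independently with the same key, so equal ciphertext blocks imply equal plaintext blocks.
C1 = C2 = C3 = 0xF1, so P1 = P2 = P3.

P1 = P2 = P3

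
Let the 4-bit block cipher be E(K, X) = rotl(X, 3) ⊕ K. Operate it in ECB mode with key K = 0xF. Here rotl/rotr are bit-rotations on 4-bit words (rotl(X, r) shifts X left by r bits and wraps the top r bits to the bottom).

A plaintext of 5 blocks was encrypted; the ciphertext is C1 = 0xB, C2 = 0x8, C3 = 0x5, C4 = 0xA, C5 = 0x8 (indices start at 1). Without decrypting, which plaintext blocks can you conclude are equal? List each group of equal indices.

P2 = P5

ECB encrypts each block independently with the same key, so equal ciphertext blocks imply equal plaintext blocks.
C2 = C5 = 0x8, so P2 = P5.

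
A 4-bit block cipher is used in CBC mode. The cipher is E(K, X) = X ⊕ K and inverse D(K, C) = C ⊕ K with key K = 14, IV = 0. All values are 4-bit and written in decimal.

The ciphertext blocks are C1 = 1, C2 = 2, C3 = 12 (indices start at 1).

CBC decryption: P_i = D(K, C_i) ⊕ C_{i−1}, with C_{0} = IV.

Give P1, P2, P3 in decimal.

P1: D(K, 1) = 15; 15 ⊕ 0 = 15.
P2: D(K, 2) = 12; 12 ⊕ 1 = 13.
P3: D(K, 12) = 2; 2 ⊕ 2 = 0.

P1 = 15, P2 = 13, P3 = 0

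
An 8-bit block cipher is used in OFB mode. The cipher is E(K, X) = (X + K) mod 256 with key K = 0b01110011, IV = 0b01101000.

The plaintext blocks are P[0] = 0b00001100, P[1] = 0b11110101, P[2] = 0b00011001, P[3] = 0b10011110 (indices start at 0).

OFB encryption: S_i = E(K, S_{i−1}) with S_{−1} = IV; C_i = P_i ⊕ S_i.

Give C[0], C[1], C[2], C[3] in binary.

C[0]: S = E(K, 0b01101000) = 0b11011011; 0b00001100 ⊕ 0b11011011 = 0b11010111.
C[1]: S = E(K, 0b11011011) = 0b01001110; 0b11110101 ⊕ 0b01001110 = 0b10111011.
C[2]: S = E(K, 0b01001110) = 0b11000001; 0b00011001 ⊕ 0b11000001 = 0b11011000.
C[3]: S = E(K, 0b11000001) = 0b00110100; 0b10011110 ⊕ 0b00110100 = 0b10101010.

C[0] = 0b11010111, C[1] = 0b10111011, C[2] = 0b11011000, C[3] = 0b10101010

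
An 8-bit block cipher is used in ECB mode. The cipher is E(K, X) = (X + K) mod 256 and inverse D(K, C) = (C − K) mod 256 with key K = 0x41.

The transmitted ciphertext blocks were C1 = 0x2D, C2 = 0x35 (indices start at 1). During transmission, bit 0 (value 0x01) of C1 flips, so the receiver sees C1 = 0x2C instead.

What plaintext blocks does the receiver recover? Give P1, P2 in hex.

ECB decryption: P_i = D(K, C_i).
Only C1 changed, to 0x2C. In ECB, a change in C_i affects only P_i. Decrypting the received ciphertext:
P1: D(K, 0x2C) = 0xEB.
P2: D(K, 0x35) = 0xF4.
Blocks that differ from the original plaintext: P1.

P1 = 0xEB, P2 = 0xF4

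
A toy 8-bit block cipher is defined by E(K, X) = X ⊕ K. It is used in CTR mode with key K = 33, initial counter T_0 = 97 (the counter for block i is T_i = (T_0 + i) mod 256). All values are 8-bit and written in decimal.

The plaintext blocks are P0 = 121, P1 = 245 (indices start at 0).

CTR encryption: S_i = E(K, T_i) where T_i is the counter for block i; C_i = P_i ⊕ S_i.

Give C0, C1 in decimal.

C0 = 57, C1 = 182

C0: T = 97, S = E(K, T) = 64; 121 ⊕ 64 = 57.
C1: T = 98, S = E(K, T) = 67; 245 ⊕ 67 = 182.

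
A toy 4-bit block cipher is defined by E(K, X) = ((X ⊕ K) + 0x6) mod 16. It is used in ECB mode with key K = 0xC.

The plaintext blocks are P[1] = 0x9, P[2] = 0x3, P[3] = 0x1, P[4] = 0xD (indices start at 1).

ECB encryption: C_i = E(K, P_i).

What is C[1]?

C[1]: E(K, 0x9) = 0xB.

C[1] = 0xB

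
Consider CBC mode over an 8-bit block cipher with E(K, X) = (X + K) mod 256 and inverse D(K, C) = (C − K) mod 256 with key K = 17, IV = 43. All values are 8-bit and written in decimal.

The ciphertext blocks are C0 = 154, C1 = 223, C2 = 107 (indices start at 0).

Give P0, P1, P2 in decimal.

P0 = 162, P1 = 84, P2 = 133

CBC decryption: P_i = D(K, C_i) ⊕ C_{i−1}, with C_{−1} = IV.
P0: D(K, 154) = 137; 137 ⊕ 43 = 162.
P1: D(K, 223) = 206; 206 ⊕ 154 = 84.
P2: D(K, 107) = 90; 90 ⊕ 223 = 133.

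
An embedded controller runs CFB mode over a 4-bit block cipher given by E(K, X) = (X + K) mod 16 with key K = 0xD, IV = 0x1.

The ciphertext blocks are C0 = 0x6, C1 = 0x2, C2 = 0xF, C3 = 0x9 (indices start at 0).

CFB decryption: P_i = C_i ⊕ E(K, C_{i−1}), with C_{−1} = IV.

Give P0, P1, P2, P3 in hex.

P0: E(K, 0x1) = 0xE; 0x6 ⊕ 0xE = 0x8.
P1: E(K, 0x6) = 0x3; 0x2 ⊕ 0x3 = 0x1.
P2: E(K, 0x2) = 0xF; 0xF ⊕ 0xF = 0x0.
P3: E(K, 0xF) = 0xC; 0x9 ⊕ 0xC = 0x5.

P0 = 0x8, P1 = 0x1, P2 = 0x0, P3 = 0x5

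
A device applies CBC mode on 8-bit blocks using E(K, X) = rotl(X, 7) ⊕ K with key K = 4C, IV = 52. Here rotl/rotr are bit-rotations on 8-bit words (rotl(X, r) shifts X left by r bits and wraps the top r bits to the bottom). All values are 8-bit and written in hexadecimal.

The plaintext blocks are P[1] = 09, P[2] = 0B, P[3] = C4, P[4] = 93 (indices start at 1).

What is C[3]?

CBC encryption: C_i = E(K, P_i ⊕ C_{i−1}), with C_{0} = IV.
C[1]: P[1] ⊕ 52 = 5B; E(K, 5B) = E1.
C[2]: P[2] ⊕ E1 = EA; E(K, EA) = 39.
C[3]: P[3] ⊕ 39 = FD; E(K, FD) = B2.

C[3] = B2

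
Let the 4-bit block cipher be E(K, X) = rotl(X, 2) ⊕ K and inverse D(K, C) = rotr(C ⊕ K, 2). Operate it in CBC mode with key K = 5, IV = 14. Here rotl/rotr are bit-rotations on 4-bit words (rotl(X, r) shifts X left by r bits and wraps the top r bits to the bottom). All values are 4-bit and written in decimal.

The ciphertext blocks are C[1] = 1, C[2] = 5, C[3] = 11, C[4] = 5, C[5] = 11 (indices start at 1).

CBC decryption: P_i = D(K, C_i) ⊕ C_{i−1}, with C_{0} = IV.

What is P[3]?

P[3]: D(K, 11) = 11; 11 ⊕ 5 = 14.

P[3] = 14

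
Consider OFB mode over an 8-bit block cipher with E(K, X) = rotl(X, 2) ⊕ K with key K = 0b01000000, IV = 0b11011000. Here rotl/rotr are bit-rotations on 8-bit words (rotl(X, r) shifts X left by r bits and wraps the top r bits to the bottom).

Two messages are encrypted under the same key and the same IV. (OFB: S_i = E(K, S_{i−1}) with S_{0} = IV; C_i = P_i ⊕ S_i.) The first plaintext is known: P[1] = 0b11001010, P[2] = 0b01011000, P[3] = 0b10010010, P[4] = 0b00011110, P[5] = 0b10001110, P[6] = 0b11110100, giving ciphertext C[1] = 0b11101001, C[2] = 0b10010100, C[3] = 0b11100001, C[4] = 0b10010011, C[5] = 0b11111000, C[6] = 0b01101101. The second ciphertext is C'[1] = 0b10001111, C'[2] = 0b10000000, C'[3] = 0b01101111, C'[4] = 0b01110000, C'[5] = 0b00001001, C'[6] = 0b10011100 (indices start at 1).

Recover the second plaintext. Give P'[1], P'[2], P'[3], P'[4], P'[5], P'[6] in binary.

In OFB with a reused IV, both messages share the same keystream S_i, so C_i ⊕ C'_i = P_i ⊕ P'_i and thus P'_i = P_i ⊕ C_i ⊕ C'_i.
P'[1]: 0b11001010 ⊕ 0b11101001 ⊕ 0b10001111 = 0b10101100.
P'[2]: 0b01011000 ⊕ 0b10010100 ⊕ 0b10000000 = 0b01001100.
P'[3]: 0b10010010 ⊕ 0b11100001 ⊕ 0b01101111 = 0b00011100.
P'[4]: 0b00011110 ⊕ 0b10010011 ⊕ 0b01110000 = 0b11111101.
P'[5]: 0b10001110 ⊕ 0b11111000 ⊕ 0b00001001 = 0b01111111.
P'[6]: 0b11110100 ⊕ 0b01101101 ⊕ 0b10011100 = 0b00000101.

P'[1] = 0b10101100, P'[2] = 0b01001100, P'[3] = 0b00011100, P'[4] = 0b11111101, P'[5] = 0b01111111, P'[6] = 0b00000101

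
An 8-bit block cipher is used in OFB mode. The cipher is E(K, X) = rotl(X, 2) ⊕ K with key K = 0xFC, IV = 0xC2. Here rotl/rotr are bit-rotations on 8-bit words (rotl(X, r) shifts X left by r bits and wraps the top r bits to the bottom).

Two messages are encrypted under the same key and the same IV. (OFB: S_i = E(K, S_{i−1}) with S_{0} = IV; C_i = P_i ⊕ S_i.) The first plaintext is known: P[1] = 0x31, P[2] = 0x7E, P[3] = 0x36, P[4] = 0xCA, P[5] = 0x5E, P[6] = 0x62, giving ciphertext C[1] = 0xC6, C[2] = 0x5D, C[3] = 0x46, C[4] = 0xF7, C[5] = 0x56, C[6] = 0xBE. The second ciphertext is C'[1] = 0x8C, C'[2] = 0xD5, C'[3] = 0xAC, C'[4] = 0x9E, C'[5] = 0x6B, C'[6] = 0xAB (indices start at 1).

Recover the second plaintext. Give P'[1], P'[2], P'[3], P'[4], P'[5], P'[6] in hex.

In OFB with a reused IV, both messages share the same keystream S_i, so C_i ⊕ C'_i = P_i ⊕ P'_i and thus P'_i = P_i ⊕ C_i ⊕ C'_i.
P'[1]: 0x31 ⊕ 0xC6 ⊕ 0x8C = 0x7B.
P'[2]: 0x7E ⊕ 0x5D ⊕ 0xD5 = 0xF6.
P'[3]: 0x36 ⊕ 0x46 ⊕ 0xAC = 0xDC.
P'[4]: 0xCA ⊕ 0xF7 ⊕ 0x9E = 0xA3.
P'[5]: 0x5E ⊕ 0x56 ⊕ 0x6B = 0x63.
P'[6]: 0x62 ⊕ 0xBE ⊕ 0xAB = 0x77.

P'[1] = 0x7B, P'[2] = 0xF6, P'[3] = 0xDC, P'[4] = 0xA3, P'[5] = 0x63, P'[6] = 0x77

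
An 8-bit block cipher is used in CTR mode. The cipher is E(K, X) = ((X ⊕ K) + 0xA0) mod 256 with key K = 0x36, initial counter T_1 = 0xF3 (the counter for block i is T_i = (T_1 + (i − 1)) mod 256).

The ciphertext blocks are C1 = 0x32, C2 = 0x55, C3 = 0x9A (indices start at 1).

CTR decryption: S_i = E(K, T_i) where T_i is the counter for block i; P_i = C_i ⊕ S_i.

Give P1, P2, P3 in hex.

P1: T = 0xF3, S = E(K, T) = 0x65; 0x32 ⊕ 0x65 = 0x57.
P2: T = 0xF4, S = E(K, T) = 0x62; 0x55 ⊕ 0x62 = 0x37.
P3: T = 0xF5, S = E(K, T) = 0x63; 0x9A ⊕ 0x63 = 0xF9.

P1 = 0x57, P2 = 0x37, P3 = 0xF9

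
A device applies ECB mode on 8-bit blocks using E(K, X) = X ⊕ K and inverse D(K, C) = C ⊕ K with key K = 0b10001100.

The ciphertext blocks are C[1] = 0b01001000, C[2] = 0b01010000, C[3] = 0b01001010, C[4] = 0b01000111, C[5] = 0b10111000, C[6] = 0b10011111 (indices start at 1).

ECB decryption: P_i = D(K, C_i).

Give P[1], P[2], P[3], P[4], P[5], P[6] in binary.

P[1]: D(K, 0b01001000) = 0b11000100.
P[2]: D(K, 0b01010000) = 0b11011100.
P[3]: D(K, 0b01001010) = 0b11000110.
P[4]: D(K, 0b01000111) = 0b11001011.
P[5]: D(K, 0b10111000) = 0b00110100.
P[6]: D(K, 0b10011111) = 0b00010011.

P[1] = 0b11000100, P[2] = 0b11011100, P[3] = 0b11000110, P[4] = 0b11001011, P[5] = 0b00110100, P[6] = 0b00010011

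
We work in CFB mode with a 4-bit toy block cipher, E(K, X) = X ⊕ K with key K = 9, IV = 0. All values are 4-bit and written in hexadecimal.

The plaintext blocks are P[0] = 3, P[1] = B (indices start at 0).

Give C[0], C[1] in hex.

C[0] = A, C[1] = 8

CFB encryption: C_i = P_i ⊕ E(K, C_{i−1}), with C_{−1} = IV.
C[0]: E(K, 0) = 9; 3 ⊕ 9 = A.
C[1]: E(K, A) = 3; B ⊕ 3 = 8.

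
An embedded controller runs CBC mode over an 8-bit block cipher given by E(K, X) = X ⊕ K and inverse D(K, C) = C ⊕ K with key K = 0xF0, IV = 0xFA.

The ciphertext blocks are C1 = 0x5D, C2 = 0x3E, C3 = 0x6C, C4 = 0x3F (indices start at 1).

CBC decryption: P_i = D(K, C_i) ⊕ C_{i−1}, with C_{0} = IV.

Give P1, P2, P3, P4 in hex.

P1: D(K, 0x5D) = 0xAD; 0xAD ⊕ 0xFA = 0x57.
P2: D(K, 0x3E) = 0xCE; 0xCE ⊕ 0x5D = 0x93.
P3: D(K, 0x6C) = 0x9C; 0x9C ⊕ 0x3E = 0xA2.
P4: D(K, 0x3F) = 0xCF; 0xCF ⊕ 0x6C = 0xA3.

P1 = 0x57, P2 = 0x93, P3 = 0xA2, P4 = 0xA3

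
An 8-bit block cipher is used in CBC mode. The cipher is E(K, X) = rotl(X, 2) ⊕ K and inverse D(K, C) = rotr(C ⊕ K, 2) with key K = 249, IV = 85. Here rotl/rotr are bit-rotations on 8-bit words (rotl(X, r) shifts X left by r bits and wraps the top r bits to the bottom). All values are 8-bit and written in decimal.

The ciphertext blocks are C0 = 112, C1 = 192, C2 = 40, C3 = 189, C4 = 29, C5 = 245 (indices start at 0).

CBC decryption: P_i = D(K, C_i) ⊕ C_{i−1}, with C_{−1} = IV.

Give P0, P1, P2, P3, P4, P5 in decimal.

P0: D(K, 112) = 98; 98 ⊕ 85 = 55.
P1: D(K, 192) = 78; 78 ⊕ 112 = 62.
P2: D(K, 40) = 116; 116 ⊕ 192 = 180.
P3: D(K, 189) = 17; 17 ⊕ 40 = 57.
P4: D(K, 29) = 57; 57 ⊕ 189 = 132.
P5: D(K, 245) = 3; 3 ⊕ 29 = 30.

P0 = 55, P1 = 62, P2 = 180, P3 = 57, P4 = 132, P5 = 30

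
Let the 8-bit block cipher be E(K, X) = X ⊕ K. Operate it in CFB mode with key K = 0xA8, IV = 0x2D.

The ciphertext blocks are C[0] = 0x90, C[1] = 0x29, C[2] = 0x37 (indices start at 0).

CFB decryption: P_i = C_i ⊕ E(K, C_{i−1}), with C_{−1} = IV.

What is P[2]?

P[2]: E(K, 0x29) = 0x81; 0x37 ⊕ 0x81 = 0xB6.

P[2] = 0xB6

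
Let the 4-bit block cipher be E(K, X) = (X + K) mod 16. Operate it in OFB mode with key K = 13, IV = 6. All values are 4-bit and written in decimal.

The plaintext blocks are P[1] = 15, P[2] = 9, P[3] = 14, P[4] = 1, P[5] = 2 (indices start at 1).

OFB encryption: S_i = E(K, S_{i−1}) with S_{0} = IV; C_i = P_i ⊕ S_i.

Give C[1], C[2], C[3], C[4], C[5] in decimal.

C[1] = 12, C[2] = 9, C[3] = 3, C[4] = 11, C[5] = 5

C[1]: S = E(K, 6) = 3; 15 ⊕ 3 = 12.
C[2]: S = E(K, 3) = 0; 9 ⊕ 0 = 9.
C[3]: S = E(K, 0) = 13; 14 ⊕ 13 = 3.
C[4]: S = E(K, 13) = 10; 1 ⊕ 10 = 11.
C[5]: S = E(K, 10) = 7; 2 ⊕ 7 = 5.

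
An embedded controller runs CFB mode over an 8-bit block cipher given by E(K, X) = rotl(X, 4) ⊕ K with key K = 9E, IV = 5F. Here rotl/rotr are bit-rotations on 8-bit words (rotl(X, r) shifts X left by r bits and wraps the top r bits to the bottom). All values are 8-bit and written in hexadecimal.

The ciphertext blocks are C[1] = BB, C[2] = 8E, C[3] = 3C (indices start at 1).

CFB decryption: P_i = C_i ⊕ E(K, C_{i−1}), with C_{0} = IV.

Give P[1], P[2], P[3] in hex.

P[1] = D0, P[2] = AB, P[3] = 4A

P[1]: E(K, 5F) = 6B; BB ⊕ 6B = D0.
P[2]: E(K, BB) = 25; 8E ⊕ 25 = AB.
P[3]: E(K, 8E) = 76; 3C ⊕ 76 = 4A.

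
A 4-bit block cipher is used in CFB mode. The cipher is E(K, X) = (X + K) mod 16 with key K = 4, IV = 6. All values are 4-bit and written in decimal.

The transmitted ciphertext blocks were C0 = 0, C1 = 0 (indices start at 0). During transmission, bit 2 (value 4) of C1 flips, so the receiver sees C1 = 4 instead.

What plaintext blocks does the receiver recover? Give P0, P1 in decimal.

CFB decryption: P_i = C_i ⊕ E(K, C_{i−1}), with C_{−1} = IV.
Only C1 changed, to 4. In CFB, a change in C_i flips the same bit in P_i and garbles P_{i+1}. Decrypting the received ciphertext:
P0: E(K, 6) = 10; 0 ⊕ 10 = 10.
P1: E(K, 0) = 4; 4 ⊕ 4 = 0.
Blocks that differ from the original plaintext: P1.

P0 = 10, P1 = 0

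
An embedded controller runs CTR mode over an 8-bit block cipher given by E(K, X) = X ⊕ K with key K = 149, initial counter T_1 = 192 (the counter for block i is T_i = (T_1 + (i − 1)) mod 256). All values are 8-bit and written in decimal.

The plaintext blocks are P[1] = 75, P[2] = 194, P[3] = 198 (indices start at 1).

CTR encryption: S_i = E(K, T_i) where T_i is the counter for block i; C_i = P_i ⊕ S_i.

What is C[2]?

C[2] = 150

C[1]: T = 192, S = E(K, T) = 85; 75 ⊕ 85 = 30.
C[2]: T = 193, S = E(K, T) = 84; 194 ⊕ 84 = 150.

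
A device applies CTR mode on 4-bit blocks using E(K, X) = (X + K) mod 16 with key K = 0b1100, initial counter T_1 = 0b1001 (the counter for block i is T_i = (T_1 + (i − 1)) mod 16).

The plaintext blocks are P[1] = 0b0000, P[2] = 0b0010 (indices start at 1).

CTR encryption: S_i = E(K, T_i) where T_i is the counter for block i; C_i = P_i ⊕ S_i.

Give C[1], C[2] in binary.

C[1] = 0b0101, C[2] = 0b0100

C[1]: T = 0b1001, S = E(K, T) = 0b0101; 0b0000 ⊕ 0b0101 = 0b0101.
C[2]: T = 0b1010, S = E(K, T) = 0b0110; 0b0010 ⊕ 0b0110 = 0b0100.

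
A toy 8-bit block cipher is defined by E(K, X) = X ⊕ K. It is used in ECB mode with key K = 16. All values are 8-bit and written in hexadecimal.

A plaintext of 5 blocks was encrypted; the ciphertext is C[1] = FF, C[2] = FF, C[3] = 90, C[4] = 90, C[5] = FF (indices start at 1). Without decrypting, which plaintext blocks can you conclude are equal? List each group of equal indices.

ECB encrypts each block independently with the same key, so equal ciphertext blocks imply equal plaintext blocks.
C[1] = C[2] = C[5] = FF, so P[1] = P[2] = P[5].
C[3] = C[4] = 90, so P[3] = P[4].

P[1] = P[2] = P[5]; P[3] = P[4]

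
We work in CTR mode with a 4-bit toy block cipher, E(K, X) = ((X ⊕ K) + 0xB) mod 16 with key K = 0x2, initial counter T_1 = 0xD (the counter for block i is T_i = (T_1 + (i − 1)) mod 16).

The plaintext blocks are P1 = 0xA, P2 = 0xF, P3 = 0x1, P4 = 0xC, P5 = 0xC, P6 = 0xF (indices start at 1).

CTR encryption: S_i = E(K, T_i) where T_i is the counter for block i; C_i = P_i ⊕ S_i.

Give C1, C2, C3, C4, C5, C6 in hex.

C1: T = 0xD, S = E(K, T) = 0xA; 0xA ⊕ 0xA = 0x0.
C2: T = 0xE, S = E(K, T) = 0x7; 0xF ⊕ 0x7 = 0x8.
C3: T = 0xF, S = E(K, T) = 0x8; 0x1 ⊕ 0x8 = 0x9.
C4: T = 0x0, S = E(K, T) = 0xD; 0xC ⊕ 0xD = 0x1.
C5: T = 0x1, S = E(K, T) = 0xE; 0xC ⊕ 0xE = 0x2.
C6: T = 0x2, S = E(K, T) = 0xB; 0xF ⊕ 0xB = 0x4.

C1 = 0x0, C2 = 0x8, C3 = 0x9, C4 = 0x1, C5 = 0x2, C6 = 0x4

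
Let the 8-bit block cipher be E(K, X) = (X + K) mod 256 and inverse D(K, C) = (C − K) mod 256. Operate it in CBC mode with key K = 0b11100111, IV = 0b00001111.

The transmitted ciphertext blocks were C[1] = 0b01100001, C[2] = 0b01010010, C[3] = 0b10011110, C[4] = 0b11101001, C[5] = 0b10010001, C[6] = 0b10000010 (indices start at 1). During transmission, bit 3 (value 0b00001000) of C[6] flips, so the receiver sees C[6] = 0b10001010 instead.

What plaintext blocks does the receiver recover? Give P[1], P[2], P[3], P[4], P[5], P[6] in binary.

P[1] = 0b01110101, P[2] = 0b00001010, P[3] = 0b11100101, P[4] = 0b10011100, P[5] = 0b01000011, P[6] = 0b00110010

CBC decryption: P_i = D(K, C_i) ⊕ C_{i−1}, with C_{0} = IV.
Only C[6] changed, to 0b10001010. In CBC, a change in C_i garbles P_i and flips the same bit in P_{i+1}. Decrypting the received ciphertext:
P[1]: D(K, 0b01100001) = 0b01111010; 0b01111010 ⊕ 0b00001111 = 0b01110101.
P[2]: D(K, 0b01010010) = 0b01101011; 0b01101011 ⊕ 0b01100001 = 0b00001010.
P[3]: D(K, 0b10011110) = 0b10110111; 0b10110111 ⊕ 0b01010010 = 0b11100101.
P[4]: D(K, 0b11101001) = 0b00000010; 0b00000010 ⊕ 0b10011110 = 0b10011100.
P[5]: D(K, 0b10010001) = 0b10101010; 0b10101010 ⊕ 0b11101001 = 0b01000011.
P[6]: D(K, 0b10001010) = 0b10100011; 0b10100011 ⊕ 0b10010001 = 0b00110010.
Blocks that differ from the original plaintext: P[6].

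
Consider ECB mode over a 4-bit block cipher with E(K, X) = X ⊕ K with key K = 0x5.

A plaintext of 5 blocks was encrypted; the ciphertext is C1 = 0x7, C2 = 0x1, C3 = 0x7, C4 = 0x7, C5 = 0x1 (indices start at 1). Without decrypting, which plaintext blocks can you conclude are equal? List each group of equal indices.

ECB encrypts each block independently with the same key, so equal ciphertext blocks imply equal plaintext blocks.
C1 = C3 = C4 = 0x7, so P1 = P3 = P4.
C2 = C5 = 0x1, so P2 = P5.

P1 = P3 = P4; P2 = P5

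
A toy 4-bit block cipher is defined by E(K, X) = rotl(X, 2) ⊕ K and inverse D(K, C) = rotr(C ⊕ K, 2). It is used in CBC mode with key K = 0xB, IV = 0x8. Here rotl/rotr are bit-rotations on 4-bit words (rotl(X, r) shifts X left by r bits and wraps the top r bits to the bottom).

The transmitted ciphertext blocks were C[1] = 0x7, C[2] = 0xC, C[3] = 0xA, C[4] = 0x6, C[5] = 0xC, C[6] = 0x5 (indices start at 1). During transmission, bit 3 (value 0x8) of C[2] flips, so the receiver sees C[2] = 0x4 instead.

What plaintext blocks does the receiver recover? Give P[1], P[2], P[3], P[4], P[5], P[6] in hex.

P[1] = 0xB, P[2] = 0x8, P[3] = 0x0, P[4] = 0xD, P[5] = 0xB, P[6] = 0x7

CBC decryption: P_i = D(K, C_i) ⊕ C_{i−1}, with C_{0} = IV.
Only C[2] changed, to 0x4. In CBC, a change in C_i garbles P_i and flips the same bit in P_{i+1}. Decrypting the received ciphertext:
P[1]: D(K, 0x7) = 0x3; 0x3 ⊕ 0x8 = 0xB.
P[2]: D(K, 0x4) = 0xF; 0xF ⊕ 0x7 = 0x8.
P[3]: D(K, 0xA) = 0x4; 0x4 ⊕ 0x4 = 0x0.
P[4]: D(K, 0x6) = 0x7; 0x7 ⊕ 0xA = 0xD.
P[5]: D(K, 0xC) = 0xD; 0xD ⊕ 0x6 = 0xB.
P[6]: D(K, 0x5) = 0xB; 0xB ⊕ 0xC = 0x7.
Blocks that differ from the original plaintext: P[2], P[3].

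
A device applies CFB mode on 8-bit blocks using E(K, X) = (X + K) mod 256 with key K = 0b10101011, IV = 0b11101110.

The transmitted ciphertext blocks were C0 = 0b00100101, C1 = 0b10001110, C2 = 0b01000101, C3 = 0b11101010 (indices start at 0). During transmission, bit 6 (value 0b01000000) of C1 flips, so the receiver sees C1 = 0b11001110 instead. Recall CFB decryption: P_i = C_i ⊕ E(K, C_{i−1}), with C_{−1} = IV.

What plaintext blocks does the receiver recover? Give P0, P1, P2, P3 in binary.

P0 = 0b10111100, P1 = 0b00011110, P2 = 0b00111100, P3 = 0b00011010

Only C1 changed, to 0b11001110. In CFB, a change in C_i flips the same bit in P_i and garbles P_{i+1}. Decrypting the received ciphertext:
P0: E(K, 0b11101110) = 0b10011001; 0b00100101 ⊕ 0b10011001 = 0b10111100.
P1: E(K, 0b00100101) = 0b11010000; 0b11001110 ⊕ 0b11010000 = 0b00011110.
P2: E(K, 0b11001110) = 0b01111001; 0b01000101 ⊕ 0b01111001 = 0b00111100.
P3: E(K, 0b01000101) = 0b11110000; 0b11101010 ⊕ 0b11110000 = 0b00011010.
Blocks that differ from the original plaintext: P1, P2.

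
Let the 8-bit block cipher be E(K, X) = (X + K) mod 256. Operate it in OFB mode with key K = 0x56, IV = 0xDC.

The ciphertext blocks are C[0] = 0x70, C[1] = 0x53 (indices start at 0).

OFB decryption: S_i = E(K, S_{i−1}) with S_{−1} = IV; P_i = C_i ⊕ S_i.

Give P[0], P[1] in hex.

P[0] = 0x42, P[1] = 0xDB

P[0]: S = E(K, 0xDC) = 0x32; 0x70 ⊕ 0x32 = 0x42.
P[1]: S = E(K, 0x32) = 0x88; 0x53 ⊕ 0x88 = 0xDB.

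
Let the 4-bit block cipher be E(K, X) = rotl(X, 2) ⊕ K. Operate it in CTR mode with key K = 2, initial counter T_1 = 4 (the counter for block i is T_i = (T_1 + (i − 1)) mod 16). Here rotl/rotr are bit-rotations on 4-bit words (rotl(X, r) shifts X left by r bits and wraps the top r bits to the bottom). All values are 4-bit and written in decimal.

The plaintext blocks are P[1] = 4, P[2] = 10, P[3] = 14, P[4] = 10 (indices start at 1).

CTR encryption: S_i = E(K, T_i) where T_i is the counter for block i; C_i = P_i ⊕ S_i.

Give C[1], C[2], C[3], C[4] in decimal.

C[1]: T = 4, S = E(K, T) = 3; 4 ⊕ 3 = 7.
C[2]: T = 5, S = E(K, T) = 7; 10 ⊕ 7 = 13.
C[3]: T = 6, S = E(K, T) = 11; 14 ⊕ 11 = 5.
C[4]: T = 7, S = E(K, T) = 15; 10 ⊕ 15 = 5.

C[1] = 7, C[2] = 13, C[3] = 5, C[4] = 5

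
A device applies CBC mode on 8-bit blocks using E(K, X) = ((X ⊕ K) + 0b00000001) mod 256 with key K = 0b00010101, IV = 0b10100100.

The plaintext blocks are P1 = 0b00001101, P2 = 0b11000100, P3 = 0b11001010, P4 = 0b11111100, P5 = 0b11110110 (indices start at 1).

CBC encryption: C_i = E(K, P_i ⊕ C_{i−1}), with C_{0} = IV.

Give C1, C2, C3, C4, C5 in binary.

C1 = 0b10111101, C2 = 0b01101101, C3 = 0b10110011, C4 = 0b01011011, C5 = 0b10111001

C1: P1 ⊕ 0b10100100 = 0b10101001; E(K, 0b10101001) = 0b10111101.
C2: P2 ⊕ 0b10111101 = 0b01111001; E(K, 0b01111001) = 0b01101101.
C3: P3 ⊕ 0b01101101 = 0b10100111; E(K, 0b10100111) = 0b10110011.
C4: P4 ⊕ 0b10110011 = 0b01001111; E(K, 0b01001111) = 0b01011011.
C5: P5 ⊕ 0b01011011 = 0b10101101; E(K, 0b10101101) = 0b10111001.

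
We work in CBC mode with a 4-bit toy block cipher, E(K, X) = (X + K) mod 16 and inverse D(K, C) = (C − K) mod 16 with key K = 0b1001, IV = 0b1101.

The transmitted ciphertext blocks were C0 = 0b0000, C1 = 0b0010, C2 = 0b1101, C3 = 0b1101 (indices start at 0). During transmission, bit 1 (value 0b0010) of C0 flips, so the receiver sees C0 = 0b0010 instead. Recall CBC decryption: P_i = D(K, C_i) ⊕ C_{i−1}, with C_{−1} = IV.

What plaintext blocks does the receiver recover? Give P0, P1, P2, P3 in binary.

P0 = 0b0100, P1 = 0b1011, P2 = 0b0110, P3 = 0b1001

Only C0 changed, to 0b0010. In CBC, a change in C_i garbles P_i and flips the same bit in P_{i+1}. Decrypting the received ciphertext:
P0: D(K, 0b0010) = 0b1001; 0b1001 ⊕ 0b1101 = 0b0100.
P1: D(K, 0b0010) = 0b1001; 0b1001 ⊕ 0b0010 = 0b1011.
P2: D(K, 0b1101) = 0b0100; 0b0100 ⊕ 0b0010 = 0b0110.
P3: D(K, 0b1101) = 0b0100; 0b0100 ⊕ 0b1101 = 0b1001.
Blocks that differ from the original plaintext: P0, P1.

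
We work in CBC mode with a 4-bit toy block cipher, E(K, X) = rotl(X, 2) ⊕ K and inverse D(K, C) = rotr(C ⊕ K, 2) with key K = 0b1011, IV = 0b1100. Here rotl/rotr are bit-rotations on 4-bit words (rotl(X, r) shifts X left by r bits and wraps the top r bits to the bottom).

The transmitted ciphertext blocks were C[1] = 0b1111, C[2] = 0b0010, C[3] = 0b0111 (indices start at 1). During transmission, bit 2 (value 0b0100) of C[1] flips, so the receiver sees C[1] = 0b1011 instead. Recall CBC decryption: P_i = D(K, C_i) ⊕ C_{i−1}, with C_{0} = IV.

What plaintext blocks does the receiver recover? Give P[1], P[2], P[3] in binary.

Only C[1] changed, to 0b1011. In CBC, a change in C_i garbles P_i and flips the same bit in P_{i+1}. Decrypting the received ciphertext:
P[1]: D(K, 0b1011) = 0b0000; 0b0000 ⊕ 0b1100 = 0b1100.
P[2]: D(K, 0b0010) = 0b0110; 0b0110 ⊕ 0b1011 = 0b1101.
P[3]: D(K, 0b0111) = 0b0011; 0b0011 ⊕ 0b0010 = 0b0001.
Blocks that differ from the original plaintext: P[1], P[2].

P[1] = 0b1100, P[2] = 0b1101, P[3] = 0b0001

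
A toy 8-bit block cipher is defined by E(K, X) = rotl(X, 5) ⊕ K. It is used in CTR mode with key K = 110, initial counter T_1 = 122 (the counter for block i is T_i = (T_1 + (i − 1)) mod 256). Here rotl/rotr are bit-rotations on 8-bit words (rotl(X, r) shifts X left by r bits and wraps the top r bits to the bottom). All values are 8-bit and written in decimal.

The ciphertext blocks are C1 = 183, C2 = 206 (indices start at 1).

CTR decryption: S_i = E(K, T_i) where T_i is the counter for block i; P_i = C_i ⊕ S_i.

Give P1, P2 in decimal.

P1: T = 122, S = E(K, T) = 33; 183 ⊕ 33 = 150.
P2: T = 123, S = E(K, T) = 1; 206 ⊕ 1 = 207.

P1 = 150, P2 = 207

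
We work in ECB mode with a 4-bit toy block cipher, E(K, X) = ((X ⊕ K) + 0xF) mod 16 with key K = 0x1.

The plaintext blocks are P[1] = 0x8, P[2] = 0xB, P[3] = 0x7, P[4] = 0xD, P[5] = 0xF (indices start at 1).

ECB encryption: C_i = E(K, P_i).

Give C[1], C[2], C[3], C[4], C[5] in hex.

C[1] = 0x8, C[2] = 0x9, C[3] = 0x5, C[4] = 0xB, C[5] = 0xD

C[1]: E(K, 0x8) = 0x8.
C[2]: E(K, 0xB) = 0x9.
C[3]: E(K, 0x7) = 0x5.
C[4]: E(K, 0xD) = 0xB.
C[5]: E(K, 0xF) = 0xD.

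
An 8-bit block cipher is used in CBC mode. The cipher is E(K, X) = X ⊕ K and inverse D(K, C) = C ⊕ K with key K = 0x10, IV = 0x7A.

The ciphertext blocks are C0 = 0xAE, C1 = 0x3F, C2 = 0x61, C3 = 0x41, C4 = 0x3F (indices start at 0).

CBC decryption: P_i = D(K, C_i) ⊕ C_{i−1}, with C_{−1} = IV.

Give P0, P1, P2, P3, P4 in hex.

P0: D(K, 0xAE) = 0xBE; 0xBE ⊕ 0x7A = 0xC4.
P1: D(K, 0x3F) = 0x2F; 0x2F ⊕ 0xAE = 0x81.
P2: D(K, 0x61) = 0x71; 0x71 ⊕ 0x3F = 0x4E.
P3: D(K, 0x41) = 0x51; 0x51 ⊕ 0x61 = 0x30.
P4: D(K, 0x3F) = 0x2F; 0x2F ⊕ 0x41 = 0x6E.

P0 = 0xC4, P1 = 0x81, P2 = 0x4E, P3 = 0x30, P4 = 0x6E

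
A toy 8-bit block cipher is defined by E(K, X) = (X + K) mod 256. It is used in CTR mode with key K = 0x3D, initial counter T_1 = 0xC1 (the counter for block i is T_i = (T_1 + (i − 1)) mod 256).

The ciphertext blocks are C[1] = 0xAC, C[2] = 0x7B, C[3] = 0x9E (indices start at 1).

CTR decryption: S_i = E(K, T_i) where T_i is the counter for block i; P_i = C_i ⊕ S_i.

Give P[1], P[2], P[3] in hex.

P[1] = 0x52, P[2] = 0x84, P[3] = 0x9E

P[1]: T = 0xC1, S = E(K, T) = 0xFE; 0xAC ⊕ 0xFE = 0x52.
P[2]: T = 0xC2, S = E(K, T) = 0xFF; 0x7B ⊕ 0xFF = 0x84.
P[3]: T = 0xC3, S = E(K, T) = 0x00; 0x9E ⊕ 0x00 = 0x9E.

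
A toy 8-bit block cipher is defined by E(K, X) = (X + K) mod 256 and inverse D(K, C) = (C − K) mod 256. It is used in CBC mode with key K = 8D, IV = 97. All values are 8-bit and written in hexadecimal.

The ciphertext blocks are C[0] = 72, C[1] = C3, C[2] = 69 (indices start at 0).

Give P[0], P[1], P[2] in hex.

CBC decryption: P_i = D(K, C_i) ⊕ C_{i−1}, with C_{−1} = IV.
P[0]: D(K, 72) = E5; E5 ⊕ 97 = 72.
P[1]: D(K, C3) = 36; 36 ⊕ 72 = 44.
P[2]: D(K, 69) = DC; DC ⊕ C3 = 1F.

P[0] = 72, P[1] = 44, P[2] = 1F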